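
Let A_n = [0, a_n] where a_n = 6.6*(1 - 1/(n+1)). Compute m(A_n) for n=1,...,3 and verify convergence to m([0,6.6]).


By continuity of measure from below: if A_n increases to A, then m(A_n) -> m(A).
Here A = [0, 6.6], so m(A) = 6.6
Step 1: a_1 = 6.6*(1 - 1/2) = 3.3, m(A_1) = 3.3
Step 2: a_2 = 6.6*(1 - 1/3) = 4.4, m(A_2) = 4.4
Step 3: a_3 = 6.6*(1 - 1/4) = 4.95, m(A_3) = 4.95
Limit: m(A_n) -> m([0,6.6]) = 6.6


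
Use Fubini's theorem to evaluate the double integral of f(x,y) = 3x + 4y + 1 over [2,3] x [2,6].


By Fubini, integrate in x first, then y.
Step 1: Fix y, integrate over x in [2,3]:
  integral(3x + 4y + 1, x=2..3)
  = 3*(3^2 - 2^2)/2 + (4y + 1)*(3 - 2)
  = 7.5 + (4y + 1)*1
  = 7.5 + 4y + 1
  = 8.5 + 4y
Step 2: Integrate over y in [2,6]:
  integral(8.5 + 4y, y=2..6)
  = 8.5*4 + 4*(6^2 - 2^2)/2
  = 34 + 64
  = 98


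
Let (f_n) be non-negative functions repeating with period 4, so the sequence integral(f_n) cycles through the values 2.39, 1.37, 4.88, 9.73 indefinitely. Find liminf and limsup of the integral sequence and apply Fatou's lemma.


The sequence (integral(f_n)) is periodic with period 4, repeating the values 2.39, 1.37, 4.88, 9.73 indefinitely.
Step 1: For a periodic sequence, every tail (a_m, a_(m+1), ...) contains all 4 period values infinitely often.
Step 2: Hence inf of every tail = min of the period values = min(2.39, 1.37, 4.88, 9.73) = 1.37.
        liminf_n integral(f_n) = sup over m of (inf of tail from m) = 1.37.
Step 3: Similarly sup of every tail = max of the period values = 9.73.
        limsup_n integral(f_n) = 9.73.
Step 4: Fatou's lemma: integral(liminf_n f_n) <= liminf_n integral(f_n) = 1.37.
        So the integral of the pointwise liminf is at most 1.37.


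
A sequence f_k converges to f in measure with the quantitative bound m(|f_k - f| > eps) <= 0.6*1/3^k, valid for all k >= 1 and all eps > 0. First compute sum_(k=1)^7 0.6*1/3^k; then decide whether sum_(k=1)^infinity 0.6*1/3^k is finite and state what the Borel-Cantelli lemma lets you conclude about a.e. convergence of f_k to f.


Step 1: List the terms 0.6*1/3^k for k = 1 to 7:
  k=1: 0.2
  k=2: 0.066667
  k=3: 0.022222
  k=4: 0.007407
  k=5: 0.002469
  k=6: 8.230453e-04
  k=7: 2.743484e-04
Step 2: Partial sum = 0.2 + 0.066667 + 0.022222 + 0.007407 + 0.002469 + 8.230453e-04 + 2.743484e-04
     = 0.299863
Step 3: The full series sum_(k>=1) 0.6*1/3^k converges (geometric series with ratio 1/3 < 1; a constant multiple of a convergent series converges).
Step 4: Fix eps > 0. Since sum_k m(|f_k - f| > eps) < infinity, the Borel-Cantelli lemma gives
        m(limsup_k {|f_k - f| > eps}) = 0, i.e. for a.e. x, |f_k(x) - f(x)| <= eps for all large k.
        Applying this with eps = 1/j for j = 1, 2, ... and intersecting the countably many full-measure sets,
        for a.e. x we get limsup_k |f_k(x) - f(x)| <= 1/j for every j, hence f_k -> f almost everywhere.
Conclusion: series converges; Borel-Cantelli yields f_k -> f a.e.


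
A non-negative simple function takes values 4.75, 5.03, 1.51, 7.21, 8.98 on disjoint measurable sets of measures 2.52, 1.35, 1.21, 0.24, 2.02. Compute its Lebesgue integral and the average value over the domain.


Step 1: Integral = sum(value_i * measure_i)
= 4.75*2.52 + 5.03*1.35 + 1.51*1.21 + 7.21*0.24 + 8.98*2.02
= 11.97 + 6.7905 + 1.8271 + 1.7304 + 18.1396
= 40.4576
Step 2: Total measure of domain = 2.52 + 1.35 + 1.21 + 0.24 + 2.02 = 7.34
Step 3: Average value = 40.4576 / 7.34 = 5.511935


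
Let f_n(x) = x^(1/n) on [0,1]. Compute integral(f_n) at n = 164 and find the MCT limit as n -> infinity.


At n = 164: f_164(x) = x^(1/164).
Step 1: integral(x^(1/164), 0, 1) = [x^(1/164+1) / (1/164+1)] from 0 to 1
     = 1 / (1/164 + 1) = 1 / ((164+1)/164) = 164/(164+1)
     = 164/165 = 0.993939
Step 2: As n -> infinity, f_n(x) = x^(1/n) -> 1 for x in (0,1], and f_n is increasing in n.
By MCT, lim_n integral(f_n) = integral(lim_n f_n) = integral(1, 0, 1) = 1.
Step 3: Verify convergence: 164/165 = 0.993939 -> 1


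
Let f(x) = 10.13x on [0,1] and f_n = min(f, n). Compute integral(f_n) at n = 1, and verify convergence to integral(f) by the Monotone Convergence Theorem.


f(x) = 10.13x on [0,1]; f_n(x) = min(10.13x, n). At n = 1:
Step 1: f(x) reaches 1 at x = 1/10.13 = 0.098717
Step 2: integral(f_1) = integral(10.13x, 0, 0.098717) + integral(1, 0.098717, 1)
       = 10.13*0.098717^2/2 + 1*(1 - 0.098717)
       = 0.049358 + 0.901283
       = 0.950642
Step 3: As n -> infinity, f_n increases to f, so by MCT integral(f_n) -> integral(f) = 10.13/2 = 5.065.
Convergence: integral(f_1) = 0.950642 -> 5.065 as n -> infinity


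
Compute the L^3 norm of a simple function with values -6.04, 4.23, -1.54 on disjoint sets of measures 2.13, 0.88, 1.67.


Step 1: Compute |f_i|^3 for each value:
  |-6.04|^3 = 220.348864
  |4.23|^3 = 75.686967
  |-1.54|^3 = 3.652264
Step 2: Multiply by measures and sum:
  220.348864 * 2.13 = 469.34308
  75.686967 * 0.88 = 66.604531
  3.652264 * 1.67 = 6.099281
Sum = 469.34308 + 66.604531 + 6.099281 = 542.046892
Step 3: Take the p-th root:
||f||_3 = (542.046892)^(1/3) = 8.153529


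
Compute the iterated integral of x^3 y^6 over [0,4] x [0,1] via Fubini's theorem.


By Fubini's theorem, the double integral factors as a product of single integrals:
Step 1: integral_0^4 x^3 dx = [x^4/4] from 0 to 4
     = 4^4/4 = 64
Step 2: integral_0^1 y^6 dy = [y^7/7] from 0 to 1
     = 1^7/7 = 0.142857
Step 3: Double integral = 64 * 0.142857 = 9.142857


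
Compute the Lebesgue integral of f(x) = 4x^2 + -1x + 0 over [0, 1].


The Lebesgue integral of a Riemann-integrable function agrees with the Riemann integral.
Antiderivative F(x) = (4/3)x^3 + (-1/2)x^2 + 0x
F(1) = (4/3)*1^3 + (-1/2)*1^2 + 0*1
     = (4/3)*1 + (-1/2)*1 + 0*1
     = 1.333333 + -0.5 + 0
     = 0.833333
F(0) = 0.0
Integral = F(1) - F(0) = 0.833333 - 0.0 = 0.833333


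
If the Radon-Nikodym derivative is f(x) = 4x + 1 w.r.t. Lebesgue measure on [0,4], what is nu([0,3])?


nu(A) = integral_A (dnu/dmu) dmu = integral_0^3 (4x + 1) dx
Step 1: Antiderivative F(x) = (4/2)x^2 + 1x
Step 2: F(3) = (4/2)*3^2 + 1*3 = 18 + 3 = 21
Step 3: F(0) = (4/2)*0^2 + 1*0 = 0.0 + 0 = 0.0
Step 4: nu([0,3]) = F(3) - F(0) = 21 - 0.0 = 21


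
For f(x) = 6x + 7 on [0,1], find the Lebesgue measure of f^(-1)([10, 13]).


f^(-1)([10, 13]) = {x : 10 <= 6x + 7 <= 13}
Solving: (10 - 7)/6 <= x <= (13 - 7)/6
= [0.5, 1]
Intersecting with [0,1]: [0.5, 1]
Measure = 1 - 0.5 = 0.5


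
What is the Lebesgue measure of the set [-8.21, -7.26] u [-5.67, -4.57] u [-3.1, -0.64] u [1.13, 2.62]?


For pairwise disjoint intervals, m(union) = sum of lengths.
= (-7.26 - -8.21) + (-4.57 - -5.67) + (-0.64 - -3.1) + (2.62 - 1.13)
= 0.95 + 1.1 + 2.46 + 1.49
= 6


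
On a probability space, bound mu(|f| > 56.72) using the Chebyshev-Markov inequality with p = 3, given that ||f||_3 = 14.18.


Chebyshev/Markov inequality: mu(|f| > eps) <= (||f||_p / eps)^p
Step 1: ||f||_3 / eps = 14.18 / 56.72 = 0.25
Step 2: Raise to power p = 3:
  (0.25)^3 = 0.015625
Step 3: Therefore mu(|f| > 56.72) <= 0.015625


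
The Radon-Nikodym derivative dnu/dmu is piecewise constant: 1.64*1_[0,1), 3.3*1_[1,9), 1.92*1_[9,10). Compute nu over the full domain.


Integrate each piece of the Radon-Nikodym derivative:
Step 1: integral_0^1 1.64 dx = 1.64*(1-0) = 1.64*1 = 1.64
Step 2: integral_1^9 3.3 dx = 3.3*(9-1) = 3.3*8 = 26.4
Step 3: integral_9^10 1.92 dx = 1.92*(10-9) = 1.92*1 = 1.92
Total: 1.64 + 26.4 + 1.92 = 29.96


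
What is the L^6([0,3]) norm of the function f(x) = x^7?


Step 1: ||f||_6 = (integral_0^3 |x^7|^6 dx)^(1/6)
     = (integral_0^3 x^42 dx)^(1/6)
Step 2: integral_0^3 x^42 dx = [x^43/(43)] from 0 to 3 = 3^43/43
     = 328256967394537077627/43 = 7.633883e+18
Step 3: ||f||_6 = (7.633883e+18)^(1/6) = 1403.2151


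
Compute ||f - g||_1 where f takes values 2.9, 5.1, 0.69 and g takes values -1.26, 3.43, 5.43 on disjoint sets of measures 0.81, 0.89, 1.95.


Step 1: Compute differences f_i - g_i:
  2.9 - -1.26 = 4.16
  5.1 - 3.43 = 1.67
  0.69 - 5.43 = -4.74
Step 2: Compute |diff|^1 * measure for each set:
  |4.16|^1 * 0.81 = 4.16 * 0.81 = 3.3696
  |1.67|^1 * 0.89 = 1.67 * 0.89 = 1.4863
  |-4.74|^1 * 1.95 = 4.74 * 1.95 = 9.243
Step 3: Sum = 14.0989
Step 4: ||f-g||_1 = (14.0989)^(1/1) = 14.0989


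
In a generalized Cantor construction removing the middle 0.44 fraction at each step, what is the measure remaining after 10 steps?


Step 1: At each step, fraction remaining = 1 - 0.44 = 0.56
Step 2: After 10 steps, measure = (0.56)^10
Result = 0.003033


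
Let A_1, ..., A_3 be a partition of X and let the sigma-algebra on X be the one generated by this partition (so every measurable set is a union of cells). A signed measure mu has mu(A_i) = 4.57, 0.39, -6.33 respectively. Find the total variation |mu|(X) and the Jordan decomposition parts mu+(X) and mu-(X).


Step 1: Every measurable set is a union of atoms (the cells / points), so a Hahn decomposition is
  obtained by grouping atoms by sign: P = union of atoms with mu > 0, N = union of the remaining atoms.
  Atoms in P (indices): 1, 2;  atoms in N (indices): 3
  Positive values: 4.57, 0.39
  Negative values: -6.33
Step 2: mu+(X) = mu(P) = sum of positive atom values = 4.96
Step 3: mu-(X) = -mu(N) = sum of |negative atom values| = 6.33
Step 4: |mu|(X) = mu+(X) + mu-(X) = 4.96 + 6.33 = 11.29


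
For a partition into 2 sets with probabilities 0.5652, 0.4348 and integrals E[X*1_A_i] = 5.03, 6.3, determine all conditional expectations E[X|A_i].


For each cell A_i: E[X|A_i] = E[X*1_A_i] / P(A_i)
Step 1: E[X|A_1] = 5.03 / 0.5652 = 8.899505
Step 2: E[X|A_2] = 6.3 / 0.4348 = 14.48942
Verification: E[X] = sum E[X*1_A_i] = 5.03 + 6.3 = 11.33


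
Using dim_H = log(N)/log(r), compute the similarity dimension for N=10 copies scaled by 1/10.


For a self-similar set with N copies scaled by 1/r:
dim_H = log(N)/log(r) = log(10)/log(10)
= 2.302585/2.302585
= 1


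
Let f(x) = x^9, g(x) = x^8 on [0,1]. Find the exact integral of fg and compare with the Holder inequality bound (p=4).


Step 1: Exact integral of f*g = integral(x^17, 0, 1) = 1/18
     = 0.055556
Step 2: Holder bound with p=4, q=1.333333:
  ||f||_p = (integral x^36 dx)^(1/4) = (1/37)^(1/4) = 0.405461
  ||g||_q = (integral x^10.666667 dx)^(1/1.333333) = (1/11.666667)^(1/1.333333) = 0.158413
Step 3: Holder bound = ||f||_p * ||g||_q = 0.405461 * 0.158413 = 0.06423
Verification: 0.055556 <= 0.06423 (Holder holds)


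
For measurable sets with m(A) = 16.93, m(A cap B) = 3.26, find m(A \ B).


m(A \ B) = m(A) - m(A n B)
= 16.93 - 3.26
= 13.67


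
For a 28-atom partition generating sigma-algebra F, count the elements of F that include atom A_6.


Each element of F is a union of some subset S of the 28 atoms.
The element contains A_6 iff A_6 is in S.
So we count subsets S of {A_1,...,A_28} with A_6 in S: choose freely among the other 27 atoms.
Count = 2^(28-1) = 2^27 = 134217728.


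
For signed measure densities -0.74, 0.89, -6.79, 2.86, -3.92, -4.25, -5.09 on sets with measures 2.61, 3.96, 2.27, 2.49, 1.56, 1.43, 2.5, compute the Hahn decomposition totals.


Step 1: Compute signed measure on each set:
  Set 1: -0.74 * 2.61 = -1.9314
  Set 2: 0.89 * 3.96 = 3.5244
  Set 3: -6.79 * 2.27 = -15.4133
  Set 4: 2.86 * 2.49 = 7.1214
  Set 5: -3.92 * 1.56 = -6.1152
  Set 6: -4.25 * 1.43 = -6.0775
  Set 7: -5.09 * 2.5 = -12.725
Step 2: Total signed measure = (-1.9314) + (3.5244) + (-15.4133) + (7.1214) + (-6.1152) + (-6.0775) + (-12.725)
     = -31.6166
Step 3: Positive part mu+(X) = sum of positive contributions = 10.6458
Step 4: Negative part mu-(X) = |sum of negative contributions| = 42.2624


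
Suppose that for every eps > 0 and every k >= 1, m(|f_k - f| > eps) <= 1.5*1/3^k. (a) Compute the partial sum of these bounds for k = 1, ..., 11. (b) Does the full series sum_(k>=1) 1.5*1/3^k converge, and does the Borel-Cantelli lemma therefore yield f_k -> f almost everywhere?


Step 1: List the terms 1.5*1/3^k for k = 1 to 11:
  k=1: 0.5
  k=2: 0.166667
  k=3: 0.055556
  k=4: 0.018519
  k=5: 0.006173
  k=6: 0.002058
  k=7: 6.858711e-04
  k=8: 2.286237e-04
  k=9: 7.620790e-05
  k=10: 2.540263e-05
  k=11: 8.467544e-06
Step 2: Partial sum = 0.5 + 0.166667 + 0.055556 + 0.018519 + 0.006173 + 0.002058 + 6.858711e-04 + 2.286237e-04 + 7.620790e-05 + 2.540263e-05 + 8.467544e-06
     = 0.749996
Step 3: The full series sum_(k>=1) 1.5*1/3^k converges (geometric series with ratio 1/3 < 1; a constant multiple of a convergent series converges).
Step 4: Fix eps > 0. Since sum_k m(|f_k - f| > eps) < infinity, the Borel-Cantelli lemma gives
        m(limsup_k {|f_k - f| > eps}) = 0, i.e. for a.e. x, |f_k(x) - f(x)| <= eps for all large k.
        Applying this with eps = 1/j for j = 1, 2, ... and intersecting the countably many full-measure sets,
        for a.e. x we get limsup_k |f_k(x) - f(x)| <= 1/j for every j, hence f_k -> f almost everywhere.
Conclusion: series converges; Borel-Cantelli yields f_k -> f a.e.


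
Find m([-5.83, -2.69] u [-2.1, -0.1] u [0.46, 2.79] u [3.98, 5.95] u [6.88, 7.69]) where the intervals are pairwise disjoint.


For pairwise disjoint intervals, m(union) = sum of lengths.
= (-2.69 - -5.83) + (-0.1 - -2.1) + (2.79 - 0.46) + (5.95 - 3.98) + (7.69 - 6.88)
= 3.14 + 2 + 2.33 + 1.97 + 0.81
= 10.25


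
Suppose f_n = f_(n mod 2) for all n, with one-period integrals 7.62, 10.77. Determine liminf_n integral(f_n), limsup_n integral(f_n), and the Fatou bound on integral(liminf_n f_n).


The sequence (integral(f_n)) is periodic with period 2, repeating the values 7.62, 10.77 indefinitely.
Step 1: For a periodic sequence, every tail (a_m, a_(m+1), ...) contains all 2 period values infinitely often.
Step 2: Hence inf of every tail = min of the period values = min(7.62, 10.77) = 7.62.
        liminf_n integral(f_n) = sup over m of (inf of tail from m) = 7.62.
Step 3: Similarly sup of every tail = max of the period values = 10.77.
        limsup_n integral(f_n) = 10.77.
Step 4: Fatou's lemma: integral(liminf_n f_n) <= liminf_n integral(f_n) = 7.62.
        So the integral of the pointwise liminf is at most 7.62.


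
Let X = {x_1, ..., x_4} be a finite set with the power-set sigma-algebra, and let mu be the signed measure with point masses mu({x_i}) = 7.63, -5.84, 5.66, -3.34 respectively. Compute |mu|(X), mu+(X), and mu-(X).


Step 1: Every measurable set is a union of atoms (the cells / points), so a Hahn decomposition is
  obtained by grouping atoms by sign: P = union of atoms with mu > 0, N = union of the remaining atoms.
  Atoms in P (indices): 1, 3;  atoms in N (indices): 2, 4
  Positive values: 7.63, 5.66
  Negative values: -5.84, -3.34
Step 2: mu+(X) = mu(P) = sum of positive atom values = 13.29
Step 3: mu-(X) = -mu(N) = sum of |negative atom values| = 9.18
Step 4: |mu|(X) = mu+(X) + mu-(X) = 13.29 + 9.18 = 22.47


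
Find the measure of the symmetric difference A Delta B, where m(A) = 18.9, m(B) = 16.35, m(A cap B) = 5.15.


m(A Delta B) = m(A) + m(B) - 2*m(A n B)
= 18.9 + 16.35 - 2*5.15
= 18.9 + 16.35 - 10.3
= 24.95


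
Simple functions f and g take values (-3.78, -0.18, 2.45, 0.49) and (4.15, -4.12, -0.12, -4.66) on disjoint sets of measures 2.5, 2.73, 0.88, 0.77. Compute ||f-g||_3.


Step 1: Compute differences f_i - g_i:
  -3.78 - 4.15 = -7.93
  -0.18 - -4.12 = 3.94
  2.45 - -0.12 = 2.57
  0.49 - -4.66 = 5.15
Step 2: Compute |diff|^3 * measure for each set:
  |-7.93|^3 * 2.5 = 498.677257 * 2.5 = 1246.693142
  |3.94|^3 * 2.73 = 61.162984 * 2.73 = 166.974946
  |2.57|^3 * 0.88 = 16.974593 * 0.88 = 14.937642
  |5.15|^3 * 0.77 = 136.590875 * 0.77 = 105.174974
Step 3: Sum = 1533.780704
Step 4: ||f-g||_3 = (1533.780704)^(1/3) = 11.532437


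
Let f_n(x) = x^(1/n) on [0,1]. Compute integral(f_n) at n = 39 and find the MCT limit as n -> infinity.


At n = 39: f_39(x) = x^(1/39).
Step 1: integral(x^(1/39), 0, 1) = [x^(1/39+1) / (1/39+1)] from 0 to 1
     = 1 / (1/39 + 1) = 1 / ((39+1)/39) = 39/(39+1)
     = 39/40 = 0.975
Step 2: As n -> infinity, f_n(x) = x^(1/n) -> 1 for x in (0,1], and f_n is increasing in n.
By MCT, lim_n integral(f_n) = integral(lim_n f_n) = integral(1, 0, 1) = 1.
Step 3: Verify convergence: 39/40 = 0.975 -> 1


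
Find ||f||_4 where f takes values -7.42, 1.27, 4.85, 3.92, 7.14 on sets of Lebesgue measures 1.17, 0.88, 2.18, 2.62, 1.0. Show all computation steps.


Step 1: Compute |f_i|^4 for each value:
  |-7.42|^4 = 3031.207181
  |1.27|^4 = 2.601446
  |4.85|^4 = 553.308006
  |3.92|^4 = 236.126249
  |7.14|^4 = 2598.919616
Step 2: Multiply by measures and sum:
  3031.207181 * 1.17 = 3546.512402
  2.601446 * 0.88 = 2.289273
  553.308006 * 2.18 = 1206.211454
  236.126249 * 2.62 = 618.650772
  2598.919616 * 1.0 = 2598.919616
Sum = 3546.512402 + 2.289273 + 1206.211454 + 618.650772 + 2598.919616 = 7972.583517
Step 3: Take the p-th root:
||f||_4 = (7972.583517)^(1/4) = 9.449303


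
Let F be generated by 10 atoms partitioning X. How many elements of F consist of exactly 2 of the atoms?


Each element of F is a union of some subset of the 10 atoms.
Elements that are unions of exactly 2 atoms correspond to 2-element subsets of the 10 atoms.
Count = C(10, 2) = 10! / (2! * 8!) = 45.


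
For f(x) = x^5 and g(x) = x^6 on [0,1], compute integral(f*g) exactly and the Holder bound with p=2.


Step 1: Exact integral of f*g = integral(x^11, 0, 1) = 1/12
     = 0.083333
Step 2: Holder bound with p=2, q=2:
  ||f||_p = (integral x^10 dx)^(1/2) = (1/11)^(1/2) = 0.301511
  ||g||_q = (integral x^12 dx)^(1/2) = (1/13)^(1/2) = 0.27735
Step 3: Holder bound = ||f||_p * ||g||_q = 0.301511 * 0.27735 = 0.083624
Verification: 0.083333 <= 0.083624 (Holder holds)


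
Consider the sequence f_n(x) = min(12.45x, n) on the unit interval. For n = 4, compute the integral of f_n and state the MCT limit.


f(x) = 12.45x on [0,1]; f_n(x) = min(12.45x, n). At n = 4:
Step 1: f(x) reaches 4 at x = 4/12.45 = 0.321285
Step 2: integral(f_4) = integral(12.45x, 0, 0.321285) + integral(4, 0.321285, 1)
       = 12.45*0.321285^2/2 + 4*(1 - 0.321285)
       = 0.64257 + 2.714859
       = 3.35743
Step 3: As n -> infinity, f_n increases to f, so by MCT integral(f_n) -> integral(f) = 12.45/2 = 6.225.
Convergence: integral(f_4) = 3.35743 -> 6.225 as n -> infinity


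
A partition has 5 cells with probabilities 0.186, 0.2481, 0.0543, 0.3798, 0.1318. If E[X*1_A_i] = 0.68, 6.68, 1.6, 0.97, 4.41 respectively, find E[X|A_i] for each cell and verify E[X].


For each cell A_i: E[X|A_i] = E[X*1_A_i] / P(A_i)
Step 1: E[X|A_1] = 0.68 / 0.186 = 3.655914
Step 2: E[X|A_2] = 6.68 / 0.2481 = 26.924627
Step 3: E[X|A_3] = 1.6 / 0.0543 = 29.46593
Step 4: E[X|A_4] = 0.97 / 0.3798 = 2.553976
Step 5: E[X|A_5] = 4.41 / 0.1318 = 33.459788
Verification: E[X] = sum E[X*1_A_i] = 0.68 + 6.68 + 1.6 + 0.97 + 4.41 = 14.34


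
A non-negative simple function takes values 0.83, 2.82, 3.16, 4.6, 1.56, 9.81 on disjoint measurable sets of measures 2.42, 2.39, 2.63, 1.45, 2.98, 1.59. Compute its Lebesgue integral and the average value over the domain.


Step 1: Integral = sum(value_i * measure_i)
= 0.83*2.42 + 2.82*2.39 + 3.16*2.63 + 4.6*1.45 + 1.56*2.98 + 9.81*1.59
= 2.0086 + 6.7398 + 8.3108 + 6.67 + 4.6488 + 15.5979
= 43.9759
Step 2: Total measure of domain = 2.42 + 2.39 + 2.63 + 1.45 + 2.98 + 1.59 = 13.46
Step 3: Average value = 43.9759 / 13.46 = 3.267155


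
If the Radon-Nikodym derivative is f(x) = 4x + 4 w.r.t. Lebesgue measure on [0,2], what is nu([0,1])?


nu(A) = integral_A (dnu/dmu) dmu = integral_0^1 (4x + 4) dx
Step 1: Antiderivative F(x) = (4/2)x^2 + 4x
Step 2: F(1) = (4/2)*1^2 + 4*1 = 2 + 4 = 6
Step 3: F(0) = (4/2)*0^2 + 4*0 = 0.0 + 0 = 0.0
Step 4: nu([0,1]) = F(1) - F(0) = 6 - 0.0 = 6


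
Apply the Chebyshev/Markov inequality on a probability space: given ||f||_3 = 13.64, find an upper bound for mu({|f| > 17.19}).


Chebyshev/Markov inequality: mu(|f| > eps) <= (||f||_p / eps)^p
Step 1: ||f||_3 / eps = 13.64 / 17.19 = 0.793485
Step 2: Raise to power p = 3:
  (0.793485)^3 = 0.499592
Step 3: Therefore mu(|f| > 17.19) <= 0.499592


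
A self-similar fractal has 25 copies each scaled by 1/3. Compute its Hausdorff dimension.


For a self-similar set with N copies scaled by 1/r:
dim_H = log(N)/log(r) = log(25)/log(3)
= 3.218876/1.098612
= 2.929947


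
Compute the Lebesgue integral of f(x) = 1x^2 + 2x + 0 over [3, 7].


The Lebesgue integral of a Riemann-integrable function agrees with the Riemann integral.
Antiderivative F(x) = (1/3)x^3 + (2/2)x^2 + 0x
F(7) = (1/3)*7^3 + (2/2)*7^2 + 0*7
     = (1/3)*343 + (2/2)*49 + 0*7
     = 114.333333 + 49 + 0
     = 163.333333
F(3) = 18
Integral = F(7) - F(3) = 163.333333 - 18 = 145.333333


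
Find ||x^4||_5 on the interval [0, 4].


Step 1: ||f||_5 = (integral_0^4 |x^4|^5 dx)^(1/5)
     = (integral_0^4 x^20 dx)^(1/5)
Step 2: integral_0^4 x^20 dx = [x^21/(21)] from 0 to 4 = 4^21/21
     = 4398046511104/21 = 2.094308e+11
Step 3: ||f||_5 = (2.094308e+11)^(1/5) = 183.741858


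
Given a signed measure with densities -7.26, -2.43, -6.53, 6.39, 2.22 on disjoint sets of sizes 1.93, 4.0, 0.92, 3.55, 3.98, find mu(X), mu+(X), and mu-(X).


Step 1: Compute signed measure on each set:
  Set 1: -7.26 * 1.93 = -14.0118
  Set 2: -2.43 * 4.0 = -9.72
  Set 3: -6.53 * 0.92 = -6.0076
  Set 4: 6.39 * 3.55 = 22.6845
  Set 5: 2.22 * 3.98 = 8.8356
Step 2: Total signed measure = (-14.0118) + (-9.72) + (-6.0076) + (22.6845) + (8.8356)
     = 1.7807
Step 3: Positive part mu+(X) = sum of positive contributions = 31.5201
Step 4: Negative part mu-(X) = |sum of negative contributions| = 29.7394


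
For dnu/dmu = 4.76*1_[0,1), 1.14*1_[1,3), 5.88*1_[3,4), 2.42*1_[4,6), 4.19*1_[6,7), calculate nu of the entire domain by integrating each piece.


Integrate each piece of the Radon-Nikodym derivative:
Step 1: integral_0^1 4.76 dx = 4.76*(1-0) = 4.76*1 = 4.76
Step 2: integral_1^3 1.14 dx = 1.14*(3-1) = 1.14*2 = 2.28
Step 3: integral_3^4 5.88 dx = 5.88*(4-3) = 5.88*1 = 5.88
Step 4: integral_4^6 2.42 dx = 2.42*(6-4) = 2.42*2 = 4.84
Step 5: integral_6^7 4.19 dx = 4.19*(7-6) = 4.19*1 = 4.19
Total: 4.76 + 2.28 + 5.88 + 4.84 + 4.19 = 21.95


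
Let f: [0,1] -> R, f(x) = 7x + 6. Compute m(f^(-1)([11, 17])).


f^(-1)([11, 17]) = {x : 11 <= 7x + 6 <= 17}
Solving: (11 - 6)/7 <= x <= (17 - 6)/7
= [0.714286, 1.571429]
Intersecting with [0,1]: [0.714286, 1]
Measure = 1 - 0.714286 = 0.285714


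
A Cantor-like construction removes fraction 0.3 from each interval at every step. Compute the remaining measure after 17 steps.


Step 1: At each step, fraction remaining = 1 - 0.3 = 0.7
Step 2: After 17 steps, measure = (0.7)^17
Result = 0.002326


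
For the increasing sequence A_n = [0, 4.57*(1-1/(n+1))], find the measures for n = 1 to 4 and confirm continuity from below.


By continuity of measure from below: if A_n increases to A, then m(A_n) -> m(A).
Here A = [0, 4.57], so m(A) = 4.57
Step 1: a_1 = 4.57*(1 - 1/2) = 2.285, m(A_1) = 2.285
Step 2: a_2 = 4.57*(1 - 1/3) = 3.0467, m(A_2) = 3.0467
Step 3: a_3 = 4.57*(1 - 1/4) = 3.4275, m(A_3) = 3.4275
Step 4: a_4 = 4.57*(1 - 1/5) = 3.656, m(A_4) = 3.656
Limit: m(A_n) -> m([0,4.57]) = 4.57


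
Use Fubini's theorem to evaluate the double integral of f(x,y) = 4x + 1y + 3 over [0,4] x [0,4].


By Fubini, integrate in x first, then y.
Step 1: Fix y, integrate over x in [0,4]:
  integral(4x + 1y + 3, x=0..4)
  = 4*(4^2 - 0^2)/2 + (1y + 3)*(4 - 0)
  = 32 + (1y + 3)*4
  = 32 + 4y + 12
  = 44 + 4y
Step 2: Integrate over y in [0,4]:
  integral(44 + 4y, y=0..4)
  = 44*4 + 4*(4^2 - 0^2)/2
  = 176 + 32
  = 208


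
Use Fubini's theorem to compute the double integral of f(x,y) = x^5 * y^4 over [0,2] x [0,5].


By Fubini's theorem, the double integral factors as a product of single integrals:
Step 1: integral_0^2 x^5 dx = [x^6/6] from 0 to 2
     = 2^6/6 = 10.666667
Step 2: integral_0^5 y^4 dy = [y^5/5] from 0 to 5
     = 5^5/5 = 625
Step 3: Double integral = 10.666667 * 625 = 6666.666667


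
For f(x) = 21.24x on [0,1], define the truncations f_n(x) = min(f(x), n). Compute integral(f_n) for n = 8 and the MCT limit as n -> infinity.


f(x) = 21.24x on [0,1]; f_n(x) = min(21.24x, n). At n = 8:
Step 1: f(x) reaches 8 at x = 8/21.24 = 0.376648
Step 2: integral(f_8) = integral(21.24x, 0, 0.376648) + integral(8, 0.376648, 1)
       = 21.24*0.376648^2/2 + 8*(1 - 0.376648)
       = 1.506591 + 4.986817
       = 6.493409
Step 3: As n -> infinity, f_n increases to f, so by MCT integral(f_n) -> integral(f) = 21.24/2 = 10.62.
Convergence: integral(f_8) = 6.493409 -> 10.62 as n -> infinity


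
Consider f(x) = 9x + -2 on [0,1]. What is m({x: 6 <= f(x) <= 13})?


f^(-1)([6, 13]) = {x : 6 <= 9x + -2 <= 13}
Solving: (6 - -2)/9 <= x <= (13 - -2)/9
= [0.888889, 1.666667]
Intersecting with [0,1]: [0.888889, 1]
Measure = 1 - 0.888889 = 0.111111


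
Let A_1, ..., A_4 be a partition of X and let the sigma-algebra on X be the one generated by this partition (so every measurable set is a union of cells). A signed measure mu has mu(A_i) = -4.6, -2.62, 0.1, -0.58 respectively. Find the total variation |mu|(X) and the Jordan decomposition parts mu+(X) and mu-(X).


Step 1: Every measurable set is a union of atoms (the cells / points), so a Hahn decomposition is
  obtained by grouping atoms by sign: P = union of atoms with mu > 0, N = union of the remaining atoms.
  Atoms in P (indices): 3;  atoms in N (indices): 1, 2, 4
  Positive values: 0.1
  Negative values: -4.6, -2.62, -0.58
Step 2: mu+(X) = mu(P) = sum of positive atom values = 0.1
Step 3: mu-(X) = -mu(N) = sum of |negative atom values| = 7.8
Step 4: |mu|(X) = mu+(X) + mu-(X) = 0.1 + 7.8 = 7.9


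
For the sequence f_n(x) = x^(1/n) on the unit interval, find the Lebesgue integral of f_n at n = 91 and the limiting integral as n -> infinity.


At n = 91: f_91(x) = x^(1/91).
Step 1: integral(x^(1/91), 0, 1) = [x^(1/91+1) / (1/91+1)] from 0 to 1
     = 1 / (1/91 + 1) = 1 / ((91+1)/91) = 91/(91+1)
     = 91/92 = 0.98913
Step 2: As n -> infinity, f_n(x) = x^(1/n) -> 1 for x in (0,1], and f_n is increasing in n.
By MCT, lim_n integral(f_n) = integral(lim_n f_n) = integral(1, 0, 1) = 1.
Step 3: Verify convergence: 91/92 = 0.98913 -> 1


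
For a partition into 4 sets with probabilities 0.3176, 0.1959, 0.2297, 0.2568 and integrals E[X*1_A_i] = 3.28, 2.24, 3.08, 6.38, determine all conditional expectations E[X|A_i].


For each cell A_i: E[X|A_i] = E[X*1_A_i] / P(A_i)
Step 1: E[X|A_1] = 3.28 / 0.3176 = 10.327456
Step 2: E[X|A_2] = 2.24 / 0.1959 = 11.434405
Step 3: E[X|A_3] = 3.08 / 0.2297 = 13.408794
Step 4: E[X|A_4] = 6.38 / 0.2568 = 24.844237
Verification: E[X] = sum E[X*1_A_i] = 3.28 + 2.24 + 3.08 + 6.38 = 14.98


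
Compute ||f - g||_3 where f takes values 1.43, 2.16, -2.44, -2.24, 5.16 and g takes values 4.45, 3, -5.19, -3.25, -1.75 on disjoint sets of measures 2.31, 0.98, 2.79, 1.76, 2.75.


Step 1: Compute differences f_i - g_i:
  1.43 - 4.45 = -3.02
  2.16 - 3 = -0.84
  -2.44 - -5.19 = 2.75
  -2.24 - -3.25 = 1.01
  5.16 - -1.75 = 6.91
Step 2: Compute |diff|^3 * measure for each set:
  |-3.02|^3 * 2.31 = 27.543608 * 2.31 = 63.625734
  |-0.84|^3 * 0.98 = 0.592704 * 0.98 = 0.58085
  |2.75|^3 * 2.79 = 20.796875 * 2.79 = 58.023281
  |1.01|^3 * 1.76 = 1.030301 * 1.76 = 1.81333
  |6.91|^3 * 2.75 = 329.939371 * 2.75 = 907.33327
Step 3: Sum = 1031.376466
Step 4: ||f-g||_3 = (1031.376466)^(1/3) = 10.103513


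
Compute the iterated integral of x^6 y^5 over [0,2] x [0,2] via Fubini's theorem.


By Fubini's theorem, the double integral factors as a product of single integrals:
Step 1: integral_0^2 x^6 dx = [x^7/7] from 0 to 2
     = 2^7/7 = 18.285714
Step 2: integral_0^2 y^5 dy = [y^6/6] from 0 to 2
     = 2^6/6 = 10.666667
Step 3: Double integral = 18.285714 * 10.666667 = 195.047619


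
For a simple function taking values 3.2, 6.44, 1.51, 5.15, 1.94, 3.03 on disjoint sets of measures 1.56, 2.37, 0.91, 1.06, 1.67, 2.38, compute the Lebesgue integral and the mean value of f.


Step 1: Integral = sum(value_i * measure_i)
= 3.2*1.56 + 6.44*2.37 + 1.51*0.91 + 5.15*1.06 + 1.94*1.67 + 3.03*2.38
= 4.992 + 15.2628 + 1.3741 + 5.459 + 3.2398 + 7.2114
= 37.5391
Step 2: Total measure of domain = 1.56 + 2.37 + 0.91 + 1.06 + 1.67 + 2.38 = 9.95
Step 3: Average value = 37.5391 / 9.95 = 3.772774


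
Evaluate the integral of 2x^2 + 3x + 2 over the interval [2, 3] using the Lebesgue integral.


The Lebesgue integral of a Riemann-integrable function agrees with the Riemann integral.
Antiderivative F(x) = (2/3)x^3 + (3/2)x^2 + 2x
F(3) = (2/3)*3^3 + (3/2)*3^2 + 2*3
     = (2/3)*27 + (3/2)*9 + 2*3
     = 18 + 13.5 + 6
     = 37.5
F(2) = 15.333333
Integral = F(3) - F(2) = 37.5 - 15.333333 = 22.166667


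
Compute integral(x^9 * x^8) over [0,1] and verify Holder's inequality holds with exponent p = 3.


Step 1: Exact integral of f*g = integral(x^17, 0, 1) = 1/18
     = 0.055556
Step 2: Holder bound with p=3, q=1.5:
  ||f||_p = (integral x^27 dx)^(1/3) = (1/28)^(1/3) = 0.329317
  ||g||_q = (integral x^12 dx)^(1/1.5) = (1/13)^(1/1.5) = 0.180872
Step 3: Holder bound = ||f||_p * ||g||_q = 0.329317 * 0.180872 = 0.059564
Verification: 0.055556 <= 0.059564 (Holder holds)


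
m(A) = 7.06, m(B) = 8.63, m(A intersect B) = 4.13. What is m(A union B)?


By inclusion-exclusion: m(A u B) = m(A) + m(B) - m(A n B)
= 7.06 + 8.63 - 4.13
= 11.56


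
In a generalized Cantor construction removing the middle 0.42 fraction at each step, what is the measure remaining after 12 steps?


Step 1: At each step, fraction remaining = 1 - 0.42 = 0.58
Step 2: After 12 steps, measure = (0.58)^12
Result = 0.001449


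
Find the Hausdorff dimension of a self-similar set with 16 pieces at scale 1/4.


For a self-similar set with N copies scaled by 1/r:
dim_H = log(N)/log(r) = log(16)/log(4)
= 2.772589/1.386294
= 2


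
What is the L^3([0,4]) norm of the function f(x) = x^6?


Step 1: ||f||_3 = (integral_0^4 |x^6|^3 dx)^(1/3)
     = (integral_0^4 x^18 dx)^(1/3)
Step 2: integral_0^4 x^18 dx = [x^19/(19)] from 0 to 4 = 4^19/19
     = 274877906944/19 = 1.446726e+10
Step 3: ||f||_3 = (1.446726e+10)^(1/3) = 2436.662679


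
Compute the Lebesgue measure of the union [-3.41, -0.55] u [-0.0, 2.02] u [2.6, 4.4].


For pairwise disjoint intervals, m(union) = sum of lengths.
= (-0.55 - -3.41) + (2.02 - -0.0) + (4.4 - 2.6)
= 2.86 + 2.02 + 1.8
= 6.68


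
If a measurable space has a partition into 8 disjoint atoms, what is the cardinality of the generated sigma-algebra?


Each element of the sigma-algebra is a union of some subset of the 8 atoms.
The number of such subsets is 2^8 = 256.


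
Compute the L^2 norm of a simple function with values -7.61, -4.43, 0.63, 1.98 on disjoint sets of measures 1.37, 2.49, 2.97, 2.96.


Step 1: Compute |f_i|^2 for each value:
  |-7.61|^2 = 57.9121
  |-4.43|^2 = 19.6249
  |0.63|^2 = 0.3969
  |1.98|^2 = 3.9204
Step 2: Multiply by measures and sum:
  57.9121 * 1.37 = 79.339577
  19.6249 * 2.49 = 48.866001
  0.3969 * 2.97 = 1.178793
  3.9204 * 2.96 = 11.604384
Sum = 79.339577 + 48.866001 + 1.178793 + 11.604384 = 140.988755
Step 3: Take the p-th root:
||f||_2 = (140.988755)^(1/2) = 11.873869


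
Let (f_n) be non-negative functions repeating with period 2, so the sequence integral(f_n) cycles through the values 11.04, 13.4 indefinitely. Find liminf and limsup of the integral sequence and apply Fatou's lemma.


The sequence (integral(f_n)) is periodic with period 2, repeating the values 11.04, 13.4 indefinitely.
Step 1: For a periodic sequence, every tail (a_m, a_(m+1), ...) contains all 2 period values infinitely often.
Step 2: Hence inf of every tail = min of the period values = min(11.04, 13.4) = 11.04.
        liminf_n integral(f_n) = sup over m of (inf of tail from m) = 11.04.
Step 3: Similarly sup of every tail = max of the period values = 13.4.
        limsup_n integral(f_n) = 13.4.
Step 4: Fatou's lemma: integral(liminf_n f_n) <= liminf_n integral(f_n) = 11.04.
        So the integral of the pointwise liminf is at most 11.04.


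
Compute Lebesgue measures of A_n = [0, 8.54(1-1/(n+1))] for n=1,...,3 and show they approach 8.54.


By continuity of measure from below: if A_n increases to A, then m(A_n) -> m(A).
Here A = [0, 8.54], so m(A) = 8.54
Step 1: a_1 = 8.54*(1 - 1/2) = 4.27, m(A_1) = 4.27
Step 2: a_2 = 8.54*(1 - 1/3) = 5.6933, m(A_2) = 5.6933
Step 3: a_3 = 8.54*(1 - 1/4) = 6.405, m(A_3) = 6.405
Limit: m(A_n) -> m([0,8.54]) = 8.54


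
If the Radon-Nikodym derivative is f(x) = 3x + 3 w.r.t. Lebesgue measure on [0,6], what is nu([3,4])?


nu(A) = integral_A (dnu/dmu) dmu = integral_3^4 (3x + 3) dx
Step 1: Antiderivative F(x) = (3/2)x^2 + 3x
Step 2: F(4) = (3/2)*4^2 + 3*4 = 24 + 12 = 36
Step 3: F(3) = (3/2)*3^2 + 3*3 = 13.5 + 9 = 22.5
Step 4: nu([3,4]) = F(4) - F(3) = 36 - 22.5 = 13.5


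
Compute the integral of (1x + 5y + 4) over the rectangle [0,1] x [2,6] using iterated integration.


By Fubini, integrate in x first, then y.
Step 1: Fix y, integrate over x in [0,1]:
  integral(1x + 5y + 4, x=0..1)
  = 1*(1^2 - 0^2)/2 + (5y + 4)*(1 - 0)
  = 0.5 + (5y + 4)*1
  = 0.5 + 5y + 4
  = 4.5 + 5y
Step 2: Integrate over y in [2,6]:
  integral(4.5 + 5y, y=2..6)
  = 4.5*4 + 5*(6^2 - 2^2)/2
  = 18 + 80
  = 98


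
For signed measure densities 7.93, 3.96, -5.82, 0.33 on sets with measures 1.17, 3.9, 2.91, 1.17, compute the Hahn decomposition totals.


Step 1: Compute signed measure on each set:
  Set 1: 7.93 * 1.17 = 9.2781
  Set 2: 3.96 * 3.9 = 15.444
  Set 3: -5.82 * 2.91 = -16.9362
  Set 4: 0.33 * 1.17 = 0.3861
Step 2: Total signed measure = (9.2781) + (15.444) + (-16.9362) + (0.3861)
     = 8.172
Step 3: Positive part mu+(X) = sum of positive contributions = 25.1082
Step 4: Negative part mu-(X) = |sum of negative contributions| = 16.9362


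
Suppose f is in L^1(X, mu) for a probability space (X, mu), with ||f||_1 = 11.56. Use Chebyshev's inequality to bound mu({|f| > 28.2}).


Chebyshev/Markov inequality: mu(|f| > eps) <= (||f||_p / eps)^p
Step 1: ||f||_1 / eps = 11.56 / 28.2 = 0.409929
Step 2: Raise to power p = 1:
  (0.409929)^1 = 0.409929
Step 3: Therefore mu(|f| > 28.2) <= 0.409929


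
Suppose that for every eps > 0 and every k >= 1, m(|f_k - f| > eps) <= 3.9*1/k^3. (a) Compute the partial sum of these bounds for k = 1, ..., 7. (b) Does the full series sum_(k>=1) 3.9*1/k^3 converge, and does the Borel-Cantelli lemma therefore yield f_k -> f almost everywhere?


Step 1: List the terms 3.9*1/k^3 for k = 1 to 7:
  k=1: 3.9
  k=2: 0.4875
  k=3: 0.144444
  k=4: 0.060937
  k=5: 0.0312
  k=6: 0.018056
  k=7: 0.01137
Step 2: Partial sum = 3.9 + 0.4875 + 0.144444 + 0.060937 + 0.0312 + 0.018056 + 0.01137
     = 4.653508
Step 3: The full series sum_(k>=1) 3.9*1/k^3 converges (p-series with p = 3 > 1; a constant multiple of a convergent series converges).
Step 4: Fix eps > 0. Since sum_k m(|f_k - f| > eps) < infinity, the Borel-Cantelli lemma gives
        m(limsup_k {|f_k - f| > eps}) = 0, i.e. for a.e. x, |f_k(x) - f(x)| <= eps for all large k.
        Applying this with eps = 1/j for j = 1, 2, ... and intersecting the countably many full-measure sets,
        for a.e. x we get limsup_k |f_k(x) - f(x)| <= 1/j for every j, hence f_k -> f almost everywhere.
Conclusion: series converges; Borel-Cantelli yields f_k -> f a.e.


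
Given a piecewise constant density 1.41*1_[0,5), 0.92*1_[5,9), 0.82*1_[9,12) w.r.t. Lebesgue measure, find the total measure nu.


Integrate each piece of the Radon-Nikodym derivative:
Step 1: integral_0^5 1.41 dx = 1.41*(5-0) = 1.41*5 = 7.05
Step 2: integral_5^9 0.92 dx = 0.92*(9-5) = 0.92*4 = 3.68
Step 3: integral_9^12 0.82 dx = 0.82*(12-9) = 0.82*3 = 2.46
Total: 7.05 + 3.68 + 2.46 = 13.19


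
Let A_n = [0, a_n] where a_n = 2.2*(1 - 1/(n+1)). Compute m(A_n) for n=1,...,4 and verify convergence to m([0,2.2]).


By continuity of measure from below: if A_n increases to A, then m(A_n) -> m(A).
Here A = [0, 2.2], so m(A) = 2.2
Step 1: a_1 = 2.2*(1 - 1/2) = 1.1, m(A_1) = 1.1
Step 2: a_2 = 2.2*(1 - 1/3) = 1.4667, m(A_2) = 1.4667
Step 3: a_3 = 2.2*(1 - 1/4) = 1.65, m(A_3) = 1.65
Step 4: a_4 = 2.2*(1 - 1/5) = 1.76, m(A_4) = 1.76
Limit: m(A_n) -> m([0,2.2]) = 2.2


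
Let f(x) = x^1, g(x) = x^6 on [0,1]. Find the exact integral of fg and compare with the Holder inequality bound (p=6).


Step 1: Exact integral of f*g = integral(x^7, 0, 1) = 1/8
     = 0.125
Step 2: Holder bound with p=6, q=1.2:
  ||f||_p = (integral x^6 dx)^(1/6) = (1/7)^(1/6) = 0.72302
  ||g||_q = (integral x^7.2 dx)^(1/1.2) = (1/8.2)^(1/1.2) = 0.173176
Step 3: Holder bound = ||f||_p * ||g||_q = 0.72302 * 0.173176 = 0.12521
Verification: 0.125 <= 0.12521 (Holder holds)


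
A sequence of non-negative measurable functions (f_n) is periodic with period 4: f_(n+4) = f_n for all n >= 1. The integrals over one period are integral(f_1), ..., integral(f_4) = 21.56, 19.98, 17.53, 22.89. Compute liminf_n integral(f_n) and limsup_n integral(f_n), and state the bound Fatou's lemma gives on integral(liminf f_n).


The sequence (integral(f_n)) is periodic with period 4, repeating the values 21.56, 19.98, 17.53, 22.89 indefinitely.
Step 1: For a periodic sequence, every tail (a_m, a_(m+1), ...) contains all 4 period values infinitely often.
Step 2: Hence inf of every tail = min of the period values = min(21.56, 19.98, 17.53, 22.89) = 17.53.
        liminf_n integral(f_n) = sup over m of (inf of tail from m) = 17.53.
Step 3: Similarly sup of every tail = max of the period values = 22.89.
        limsup_n integral(f_n) = 22.89.
Step 4: Fatou's lemma: integral(liminf_n f_n) <= liminf_n integral(f_n) = 17.53.
        So the integral of the pointwise liminf is at most 17.53.


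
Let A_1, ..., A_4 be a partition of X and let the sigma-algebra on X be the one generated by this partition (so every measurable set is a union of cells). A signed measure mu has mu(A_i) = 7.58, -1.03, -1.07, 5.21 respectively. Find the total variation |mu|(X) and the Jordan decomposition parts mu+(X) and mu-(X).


Step 1: Every measurable set is a union of atoms (the cells / points), so a Hahn decomposition is
  obtained by grouping atoms by sign: P = union of atoms with mu > 0, N = union of the remaining atoms.
  Atoms in P (indices): 1, 4;  atoms in N (indices): 2, 3
  Positive values: 7.58, 5.21
  Negative values: -1.03, -1.07
Step 2: mu+(X) = mu(P) = sum of positive atom values = 12.79
Step 3: mu-(X) = -mu(N) = sum of |negative atom values| = 2.1
Step 4: |mu|(X) = mu+(X) + mu-(X) = 12.79 + 2.1 = 14.89


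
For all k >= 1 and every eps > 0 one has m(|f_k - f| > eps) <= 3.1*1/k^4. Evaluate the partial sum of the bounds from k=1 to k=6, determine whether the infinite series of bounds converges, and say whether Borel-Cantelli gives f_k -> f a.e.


Step 1: List the terms 3.1*1/k^4 for k = 1 to 6:
  k=1: 3.1
  k=2: 0.19375
  k=3: 0.038272
  k=4: 0.012109
  k=5: 0.00496
  k=6: 0.002392
Step 2: Partial sum = 3.1 + 0.19375 + 0.038272 + 0.012109 + 0.00496 + 0.002392
     = 3.351483
Step 3: The full series sum_(k>=1) 3.1*1/k^4 converges (p-series with p = 4 > 1; a constant multiple of a convergent series converges).
Step 4: Fix eps > 0. Since sum_k m(|f_k - f| > eps) < infinity, the Borel-Cantelli lemma gives
        m(limsup_k {|f_k - f| > eps}) = 0, i.e. for a.e. x, |f_k(x) - f(x)| <= eps for all large k.
        Applying this with eps = 1/j for j = 1, 2, ... and intersecting the countably many full-measure sets,
        for a.e. x we get limsup_k |f_k(x) - f(x)| <= 1/j for every j, hence f_k -> f almost everywhere.
Conclusion: series converges; Borel-Cantelli yields f_k -> f a.e.


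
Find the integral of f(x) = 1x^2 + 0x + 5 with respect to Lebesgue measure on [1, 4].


The Lebesgue integral of a Riemann-integrable function agrees with the Riemann integral.
Antiderivative F(x) = (1/3)x^3 + (0/2)x^2 + 5x
F(4) = (1/3)*4^3 + (0/2)*4^2 + 5*4
     = (1/3)*64 + (0/2)*16 + 5*4
     = 21.333333 + 0.0 + 20
     = 41.333333
F(1) = 5.333333
Integral = F(4) - F(1) = 41.333333 - 5.333333 = 36


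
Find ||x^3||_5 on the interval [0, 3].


Step 1: ||f||_5 = (integral_0^3 |x^3|^5 dx)^(1/5)
     = (integral_0^3 x^15 dx)^(1/5)
Step 2: integral_0^3 x^15 dx = [x^16/(16)] from 0 to 3 = 3^16/16
     = 43046721/16 = 2.690420e+06
Step 3: ||f||_5 = (2.690420e+06)^(1/5) = 19.318083
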